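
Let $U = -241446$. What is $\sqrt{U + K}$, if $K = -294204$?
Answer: $5 i \sqrt{21426} \approx 731.88 i$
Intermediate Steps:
$\sqrt{U + K} = \sqrt{-241446 - 294204} = \sqrt{-535650} = 5 i \sqrt{21426}$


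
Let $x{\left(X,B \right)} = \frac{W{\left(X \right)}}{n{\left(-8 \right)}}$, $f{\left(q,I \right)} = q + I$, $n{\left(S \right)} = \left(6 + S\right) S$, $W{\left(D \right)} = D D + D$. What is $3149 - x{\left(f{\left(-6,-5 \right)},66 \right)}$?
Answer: $\frac{25137}{8} \approx 3142.1$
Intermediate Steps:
$W{\left(D \right)} = D + D^{2}$ ($W{\left(D \right)} = D^{2} + D = D + D^{2}$)
$n{\left(S \right)} = S \left(6 + S\right)$
$f{\left(q,I \right)} = I + q$
$x{\left(X,B \right)} = \frac{X \left(1 + X\right)}{16}$ ($x{\left(X,B \right)} = \frac{X \left(1 + X\right)}{\left(-8\right) \left(6 - 8\right)} = \frac{X \left(1 + X\right)}{\left(-8\right) \left(-2\right)} = \frac{X \left(1 + X\right)}{16}$)
$3149 - x{\left(f{\left(-6,-5 \right)},66 \right)} = 3149 - \frac{\left(-5 - 6\right) \left(1 - 11\right)}{16} = 3149 - \frac{1}{16} \left(-11\right) \left(1 - 11\right) = 3149 - \frac{1}{16} \left(-11\right) \left(-10\right) = 3149 - \frac{55}{8} = \frac{25137}{8}$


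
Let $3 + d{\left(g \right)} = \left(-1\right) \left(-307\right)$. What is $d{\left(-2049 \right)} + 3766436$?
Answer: $3766740$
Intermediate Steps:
$d{\left(g \right)} = 304$ ($d{\left(g \right)} = -3 - -307 = -3 + 307 = 304$)
$d{\left(-2049 \right)} + 3766436 = 304 + 3766436 = 3766740$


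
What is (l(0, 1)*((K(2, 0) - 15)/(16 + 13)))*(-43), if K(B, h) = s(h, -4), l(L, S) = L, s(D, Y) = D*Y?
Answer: 0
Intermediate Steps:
K(B, h) = -4*h (K(B, h) = h*(-4) = -4*h)
(l(0, 1)*((K(2, 0) - 15)/(16 + 13)))*(-43) = (0*((-4*0 - 15)/(16 + 13)))*(-43) = (0*((0 - 15)/29))*(-43) = (0*(-15*1/29))*(-43) = (0*(-15/29))*(-43) = 0*(-43) = 0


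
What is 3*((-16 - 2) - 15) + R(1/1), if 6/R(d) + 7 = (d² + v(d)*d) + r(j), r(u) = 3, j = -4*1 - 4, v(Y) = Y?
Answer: -102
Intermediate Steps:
j = -8 (j = -4 - 4 = -8)
R(d) = 6/(-4 + 2*d²) (R(d) = 6/(-7 + ((d² + d*d) + 3)) = 6/(-7 + ((d² + d²) + 3)) = 6/(-7 + (2*d² + 3)) = 6/(-7 + (3 + 2*d²)) = 6/(-4 + 2*d²))
3*((-16 - 2) - 15) + R(1/1) = 3*((-16 - 2) - 15) + 3/(-2 + (1/1)²) = 3*(-18 - 15) + 3/(-2 + 1²) = 3*(-33) + 3/(-2 + 1) = -99 + 3/(-1) = -99 + 3*(-1) = -99 - 3 = -102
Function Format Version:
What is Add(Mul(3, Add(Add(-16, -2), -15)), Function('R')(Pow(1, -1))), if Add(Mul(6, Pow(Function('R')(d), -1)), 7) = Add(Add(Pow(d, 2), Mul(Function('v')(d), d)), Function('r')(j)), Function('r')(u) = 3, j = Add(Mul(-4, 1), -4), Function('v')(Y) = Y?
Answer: -102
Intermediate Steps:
j = -8 (j = Add(-4, -4) = -8)
Function('R')(d) = Mul(6, Pow(Add(-4, Mul(2, Pow(d, 2))), -1)) (Function('R')(d) = Mul(6, Pow(Add(-7, Add(Add(Pow(d, 2), Mul(d, d)), 3)), -1)) = Mul(6, Pow(Add(-7, Add(Add(Pow(d, 2), Pow(d, 2)), 3)), -1)) = Mul(6, Pow(Add(-7, Add(Mul(2, Pow(d, 2)), 3)), -1)) = Mul(6, Pow(Add(-7, Add(3, Mul(2, Pow(d, 2)))), -1)) = Mul(6, Pow(Add(-4, Mul(2, Pow(d, 2))), -1)))
Add(Mul(3, Add(Add(-16, -2), -15)), Function('R')(Pow(1, -1))) = Add(Mul(3, Add(Add(-16, -2), -15)), Mul(3, Pow(Add(-2, Pow(Pow(1, -1), 2)), -1))) = Add(Mul(3, Add(-18, -15)), Mul(3, Pow(Add(-2, Pow(1, 2)), -1))) = Add(Mul(3, -33), Mul(3, Pow(Add(-2, 1), -1))) = Add(-99, Mul(3, Pow(-1, -1))) = Add(-99, Mul(3, -1)) = Add(-99, -3) = -102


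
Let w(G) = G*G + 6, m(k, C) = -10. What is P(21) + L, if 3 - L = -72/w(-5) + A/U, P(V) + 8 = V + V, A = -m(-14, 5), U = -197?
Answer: 240453/6107 ≈ 39.373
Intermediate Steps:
A = 10 (A = -1*(-10) = 10)
w(G) = 6 + G² (w(G) = G² + 6 = 6 + G²)
P(V) = -8 + 2*V (P(V) = -8 + (V + V) = -8 + 2*V)
L = 32815/6107 (L = 3 - (-72/(6 + (-5)²) + 10/(-197)) = 3 - (-72/(6 + 25) + 10*(-1/197)) = 3 - (-72/31 - 10/197) = 3 - 1*(-14494/6107) = 3 + 14494/6107 = 32815/6107 ≈ 5.3733)
P(21) + L = (-8 + 2*21) + 32815/6107 = (-8 + 42) + 32815/6107 = 34 + 32815/6107 = 240453/6107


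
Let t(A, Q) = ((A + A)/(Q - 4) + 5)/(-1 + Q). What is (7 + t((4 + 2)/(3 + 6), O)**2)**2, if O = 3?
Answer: 139129/1296 ≈ 107.35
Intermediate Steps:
t(A, Q) = (5 + 2*A/(-4 + Q))/(-1 + Q) (t(A, Q) = ((2*A)/(-4 + Q) + 5)/(-1 + Q) = (2*A/(-4 + Q) + 5)/(-1 + Q) = (5 + 2*A/(-4 + Q))/(-1 + Q))
(7 + t((4 + 2)/(3 + 6), O)**2)**2 = (7 + ((-20 + 2*((4 + 2)/(3 + 6)) + 5*3)/(4 + 3**2 - 5*3))**2)**2 = (7 + ((-20 + 2*(6/9) + 15)/(4 + 9 - 15))**2)**2 = (7 + ((-20 + 2*(6*(1/9)) + 15)/(-2))**2)**2 = (7 + (-(-20 + 2*(2/3) + 15)/2)**2)**2 = (7 + (-(-20 + 4/3 + 15)/2)**2)**2 = (7 + (-1/2*(-11/3))**2)**2 = (7 + (11/6)**2)**2 = (7 + 121/36)**2 = (373/36)**2 = 139129/1296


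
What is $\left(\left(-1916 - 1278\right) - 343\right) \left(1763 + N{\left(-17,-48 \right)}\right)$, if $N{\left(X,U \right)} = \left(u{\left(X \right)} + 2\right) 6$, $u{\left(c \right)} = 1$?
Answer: $-6299397$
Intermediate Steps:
$N{\left(X,U \right)} = 18$ ($N{\left(X,U \right)} = \left(1 + 2\right) 6 = 3 \cdot 6 = 18$)
$\left(\left(-1916 - 1278\right) - 343\right) \left(1763 + N{\left(-17,-48 \right)}\right) = \left(\left(-1916 - 1278\right) - 343\right) \left(1763 + 18\right) = \left(-3194 - 343\right) 1781 = \left(-3537\right) 1781 = -6299397$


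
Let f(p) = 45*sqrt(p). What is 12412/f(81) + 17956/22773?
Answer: 96643552/3074355 ≈ 31.435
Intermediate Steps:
12412/f(81) + 17956/22773 = 12412/((45*sqrt(81))) + 17956/22773 = 12412/((45*9)) + 17956*(1/22773) = 12412/405 + 17956/22773 = 96643552/3074355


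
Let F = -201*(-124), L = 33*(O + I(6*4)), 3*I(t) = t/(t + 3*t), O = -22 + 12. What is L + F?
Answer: 98387/4 ≈ 24597.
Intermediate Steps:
O = -10
I(t) = 1/12 (I(t) = (t/(t + 3*t))/3 = (t/((4*t)))/3 = (t*(1/(4*t)))/3 = (⅓)*(¼) = 1/12)
L = -1309/4 (L = 33*(-10 + 1/12) = 33*(-119/12) = -1309/4 ≈ -327.25)
F = 24924
L + F = -1309/4 + 24924 = 98387/4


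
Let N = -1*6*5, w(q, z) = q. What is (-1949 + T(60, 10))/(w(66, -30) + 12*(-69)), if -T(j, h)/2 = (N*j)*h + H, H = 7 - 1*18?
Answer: -34073/762 ≈ -44.715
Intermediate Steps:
N = -30 (N = -6*5 = -30)
H = -11 (H = 7 - 18 = -11)
T(j, h) = 22 + 60*h*j (T(j, h) = -2*((-30*j)*h - 11) = -2*(-30*h*j - 11) = -2*(-11 - 30*h*j) = 22 + 60*h*j)
(-1949 + T(60, 10))/(w(66, -30) + 12*(-69)) = (-1949 + (22 + 60*10*60))/(66 + 12*(-69)) = (-1949 + (22 + 36000))/(66 - 828) = (-1949 + 36022)/(-762) = 34073*(-1/762) = -34073/762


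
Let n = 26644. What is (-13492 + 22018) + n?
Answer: 35170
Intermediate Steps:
(-13492 + 22018) + n = (-13492 + 22018) + 26644 = 8526 + 26644 = 35170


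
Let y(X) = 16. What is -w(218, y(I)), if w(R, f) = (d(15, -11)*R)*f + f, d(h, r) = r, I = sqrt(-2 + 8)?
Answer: 38352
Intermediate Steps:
I = sqrt(6) ≈ 2.4495
w(R, f) = f - 11*R*f (w(R, f) = (-11*R)*f + f = -11*R*f + f = f - 11*R*f)
-w(218, y(I)) = -16*(1 - 11*218) = -16*(1 - 2398) = -16*(-2397) = -1*(-38352) = 38352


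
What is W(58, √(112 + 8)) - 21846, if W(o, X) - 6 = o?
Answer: -21782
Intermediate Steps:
W(o, X) = 6 + o
W(58, √(112 + 8)) - 21846 = (6 + 58) - 21846 = 64 - 21846 = -21782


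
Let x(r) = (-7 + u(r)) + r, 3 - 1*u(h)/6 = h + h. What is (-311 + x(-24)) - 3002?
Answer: -3038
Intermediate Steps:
u(h) = 18 - 12*h (u(h) = 18 - 6*(h + h) = 18 - 12*h)
x(r) = 11 - 11*r (x(r) = (-7 + (18 - 12*r)) + r = (11 - 12*r) + r = 11 - 11*r)
(-311 + x(-24)) - 3002 = (-311 + (11 - 11*(-24))) - 3002 = (-311 + (11 + 264)) - 3002 = (-311 + 275) - 3002 = -36 - 3002 = -3038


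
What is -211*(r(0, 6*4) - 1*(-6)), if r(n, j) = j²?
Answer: -122802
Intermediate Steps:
-211*(r(0, 6*4) - 1*(-6)) = -211*((6*4)² - 1*(-6)) = -211*(24² + 6) = -211*(576 + 6) = -211*582 = -122802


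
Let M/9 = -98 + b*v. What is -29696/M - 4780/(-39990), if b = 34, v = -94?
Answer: 22154182/19759059 ≈ 1.1212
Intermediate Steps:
M = -29646 (M = 9*(-98 + 34*(-94)) = 9*(-98 - 3196) = 9*(-3294) = -29646)
-29696/M - 4780/(-39990) = -29696/(-29646) - 4780/(-39990) = -29696*(-1/29646) - 4780*(-1/39990) = 14848/14823 + 478/3999 = 22154182/19759059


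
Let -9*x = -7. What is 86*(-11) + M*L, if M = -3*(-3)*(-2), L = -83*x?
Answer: 216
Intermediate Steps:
x = 7/9 (x = -1/9*(-7) = 7/9 ≈ 0.77778)
L = -581/9 (L = -83*7/9 = -581/9 ≈ -64.556)
M = -18 (M = 9*(-2) = -18)
86*(-11) + M*L = 86*(-11) - 18*(-581/9) = -946 + 1162 = 216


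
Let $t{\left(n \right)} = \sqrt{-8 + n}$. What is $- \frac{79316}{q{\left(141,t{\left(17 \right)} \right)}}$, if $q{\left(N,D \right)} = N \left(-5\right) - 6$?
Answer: $\frac{1004}{9} \approx 111.56$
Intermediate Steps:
$q{\left(N,D \right)} = -6 - 5 N$ ($q{\left(N,D \right)} = - 5 N - 6 = -6 - 5 N$)
$- \frac{79316}{q{\left(141,t{\left(17 \right)} \right)}} = - \frac{79316}{-6 - 705} = - \frac{79316}{-711} = \left(-79316\right) \left(- \frac{1}{711}\right) = \frac{1004}{9}$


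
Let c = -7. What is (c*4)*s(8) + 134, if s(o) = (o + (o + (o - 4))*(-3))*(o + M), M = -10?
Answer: -1434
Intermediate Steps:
s(o) = (-10 + o)*(12 - 5*o) (s(o) = (o + (o + (o - 4))*(-3))*(o - 10) = (o + (o + (-4 + o))*(-3))*(-10 + o) = (o + (-4 + 2*o)*(-3))*(-10 + o) = (o + (12 - 6*o))*(-10 + o) = (12 - 5*o)*(-10 + o) = (-10 + o)*(12 - 5*o))
(c*4)*s(8) + 134 = (-7*4)*(-120 - 5*8**2 + 62*8) + 134 = -28*(-120 - 5*64 + 496) + 134 = -28*(-120 - 320 + 496) + 134 = -28*56 + 134 = -1568 + 134 = -1434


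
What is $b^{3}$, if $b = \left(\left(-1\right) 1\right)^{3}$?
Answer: $-1$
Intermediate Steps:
$b = -1$ ($b = \left(-1\right)^{3} = -1$)
$b^{3} = \left(-1\right)^{3} = -1$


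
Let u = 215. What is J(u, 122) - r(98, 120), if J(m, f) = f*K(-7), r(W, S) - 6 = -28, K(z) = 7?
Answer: 876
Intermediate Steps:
r(W, S) = -22 (r(W, S) = 6 - 28 = -22)
J(m, f) = 7*f (J(m, f) = f*7 = 7*f)
J(u, 122) - r(98, 120) = 7*122 - 1*(-22) = 854 + 22 = 876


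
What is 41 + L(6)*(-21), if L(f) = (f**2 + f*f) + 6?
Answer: -1597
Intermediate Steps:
L(f) = 6 + 2*f**2 (L(f) = (f**2 + f**2) + 6 = 2*f**2 + 6 = 6 + 2*f**2)
41 + L(6)*(-21) = 41 + (6 + 2*6**2)*(-21) = 41 + (6 + 2*36)*(-21) = 41 + (6 + 72)*(-21) = 41 + 78*(-21) = 41 - 1638 = -1597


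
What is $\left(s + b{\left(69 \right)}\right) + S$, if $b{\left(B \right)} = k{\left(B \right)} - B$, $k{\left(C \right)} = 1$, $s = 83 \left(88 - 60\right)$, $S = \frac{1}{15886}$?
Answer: $\frac{35838817}{15886} \approx 2256.0$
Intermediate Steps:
$S = \frac{1}{15886} \approx 6.2949 \cdot 10^{-5}$
$s = 2324$ ($s = 83 \cdot 28 = 2324$)
$b{\left(B \right)} = 1 - B$
$\left(s + b{\left(69 \right)}\right) + S = \left(2324 + \left(1 - 69\right)\right) + \frac{1}{15886} = \left(2324 - 68\right) + \frac{1}{15886} = 2256 + \frac{1}{15886} = \frac{35838817}{15886}$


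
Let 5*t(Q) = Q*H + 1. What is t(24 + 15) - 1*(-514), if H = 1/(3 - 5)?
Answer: 5103/10 ≈ 510.30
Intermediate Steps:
H = -1/2 (H = 1/(-2) = -1/2 ≈ -0.50000)
t(Q) = 1/5 - Q/10 (t(Q) = (Q*(-1/2) + 1)/5 = (-Q/2 + 1)/5 = (1 - Q/2)/5 = 1/5 - Q/10)
t(24 + 15) - 1*(-514) = (1/5 - (24 + 15)/10) - 1*(-514) = (1/5 - 1/10*39) + 514 = (1/5 - 39/10) + 514 = -37/10 + 514 = 5103/10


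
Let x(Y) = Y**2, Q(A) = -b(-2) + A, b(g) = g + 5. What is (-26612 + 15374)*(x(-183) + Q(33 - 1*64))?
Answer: -375967290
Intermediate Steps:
b(g) = 5 + g
Q(A) = -3 + A (Q(A) = -(5 - 2) + A = -1*3 + A = -3 + A)
(-26612 + 15374)*(x(-183) + Q(33 - 1*64)) = (-26612 + 15374)*((-183)**2 + (-3 + (33 - 1*64))) = -11238*(33489 + (-3 + (33 - 64))) = -11238*(33489 + (-3 - 31)) = -11238*(33489 - 34) = -11238*33455 = -375967290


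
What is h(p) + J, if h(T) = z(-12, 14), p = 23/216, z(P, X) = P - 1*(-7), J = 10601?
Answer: 10596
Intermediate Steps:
z(P, X) = 7 + P (z(P, X) = P + 7 = 7 + P)
p = 23/216 (p = 23*(1/216) = 23/216 ≈ 0.10648)
h(T) = -5 (h(T) = 7 - 12 = -5)
h(p) + J = -5 + 10601 = 10596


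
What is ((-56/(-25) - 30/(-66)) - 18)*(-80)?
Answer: 67344/55 ≈ 1224.4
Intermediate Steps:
((-56/(-25) - 30/(-66)) - 18)*(-80) = ((-56*(-1/25) - 30*(-1/66)) - 18)*(-80) = ((56/25 + 5/11) - 18)*(-80) = (741/275 - 18)*(-80) = -4209/275*(-80) = 67344/55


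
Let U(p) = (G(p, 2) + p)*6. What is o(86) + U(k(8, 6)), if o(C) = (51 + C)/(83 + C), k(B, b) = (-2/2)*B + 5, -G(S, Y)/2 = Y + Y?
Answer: -11017/169 ≈ -65.189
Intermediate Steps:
G(S, Y) = -4*Y (G(S, Y) = -2*(Y + Y) = -4*Y)
k(B, b) = 5 - B (k(B, b) = (-2*½)*B + 5 = -B + 5 = 5 - B)
o(C) = (51 + C)/(83 + C)
U(p) = -48 + 6*p (U(p) = (-4*2 + p)*6 = (-8 + p)*6 = -48 + 6*p)
o(86) + U(k(8, 6)) = (51 + 86)/(83 + 86) + (-48 + 6*(5 - 1*8)) = 137/169 + (-48 + 6*(5 - 8)) = (1/169)*137 + (-48 + 6*(-3)) = 137/169 + (-48 - 18) = 137/169 - 66 = -11017/169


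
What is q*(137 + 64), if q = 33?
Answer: 6633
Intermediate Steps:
q*(137 + 64) = 33*(137 + 64) = 33*201 = 6633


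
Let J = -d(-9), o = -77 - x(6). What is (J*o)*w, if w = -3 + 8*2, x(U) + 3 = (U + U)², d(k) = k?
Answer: -25506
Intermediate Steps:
x(U) = -3 + 4*U² (x(U) = -3 + (U + U)² = -3 + (2*U)² = -3 + 4*U²)
o = -218 (o = -77 - (-3 + 4*6²) = -77 - (-3 + 4*36) = -77 - (-3 + 144) = -77 - 1*141 = -77 - 141 = -218)
w = 13 (w = -3 + 16 = 13)
J = 9 (J = -1*(-9) = 9)
(J*o)*w = (9*(-218))*13 = -1962*13 = -25506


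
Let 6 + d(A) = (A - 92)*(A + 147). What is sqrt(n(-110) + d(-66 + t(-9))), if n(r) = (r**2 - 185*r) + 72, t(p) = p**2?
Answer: sqrt(20042) ≈ 141.57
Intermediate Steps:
d(A) = -6 + (-92 + A)*(147 + A) (d(A) = -6 + (A - 92)*(A + 147) = -6 + (-92 + A)*(147 + A))
n(r) = 72 + r**2 - 185*r
sqrt(n(-110) + d(-66 + t(-9))) = sqrt((72 + (-110)**2 - 185*(-110)) + (-13530 + (-66 + (-9)**2)**2 + 55*(-66 + (-9)**2))) = sqrt((72 + 12100 + 20350) + (-13530 + (-66 + 81)**2 + 55*(-66 + 81))) = sqrt(32522 + (-13530 + 15**2 + 55*15)) = sqrt(32522 + (-13530 + 225 + 825)) = sqrt(32522 - 12480) = sqrt(20042)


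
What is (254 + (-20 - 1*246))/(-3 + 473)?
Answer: -6/235 ≈ -0.025532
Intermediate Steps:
(254 + (-20 - 1*246))/(-3 + 473) = (254 + (-20 - 246))/470 = (254 - 266)*(1/470) = -12*1/470 = -6/235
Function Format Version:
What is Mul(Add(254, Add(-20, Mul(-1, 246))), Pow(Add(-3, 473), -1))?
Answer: Rational(-6, 235) ≈ -0.025532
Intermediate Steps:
Mul(Add(254, Add(-20, Mul(-1, 246))), Pow(Add(-3, 473), -1)) = Mul(Add(254, Add(-20, -246)), Pow(470, -1)) = Mul(Add(254, -266), Rational(1, 470)) = Mul(-12, Rational(1, 470)) = Rational(-6, 235)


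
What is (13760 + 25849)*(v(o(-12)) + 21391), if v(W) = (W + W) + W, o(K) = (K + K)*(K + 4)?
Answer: 870090903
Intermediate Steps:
o(K) = 2*K*(4 + K) (o(K) = (2*K)*(4 + K) = 2*K*(4 + K))
v(W) = 3*W (v(W) = 2*W + W = 3*W)
(13760 + 25849)*(v(o(-12)) + 21391) = (13760 + 25849)*(3*(2*(-12)*(4 - 12)) + 21391) = 39609*(3*(2*(-12)*(-8)) + 21391) = 39609*(3*192 + 21391) = 39609*(576 + 21391) = 39609*21967 = 870090903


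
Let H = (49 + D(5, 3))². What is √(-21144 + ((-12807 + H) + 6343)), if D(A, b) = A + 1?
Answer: I*√24583 ≈ 156.79*I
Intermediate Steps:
D(A, b) = 1 + A
H = 3025 (H = (49 + (1 + 5))² = (49 + 6)² = 55² = 3025)
√(-21144 + ((-12807 + H) + 6343)) = √(-21144 + ((-12807 + 3025) + 6343)) = √(-21144 + (-9782 + 6343)) = √(-21144 - 3439) = √(-24583) = I*√24583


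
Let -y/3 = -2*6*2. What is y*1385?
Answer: 99720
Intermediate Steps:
y = 72 (y = -3*(-2*6)*2 = -(-36)*2 = -3*(-24) = 72)
y*1385 = 72*1385 = 99720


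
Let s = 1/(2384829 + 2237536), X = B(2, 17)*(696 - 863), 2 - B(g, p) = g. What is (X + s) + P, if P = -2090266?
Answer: -9661972399089/4622365 ≈ -2.0903e+6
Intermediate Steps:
B(g, p) = 2 - g
X = 0 (X = (2 - 1*2)*(696 - 863) = (2 - 2)*(-167) = 0*(-167) = 0)
s = 1/4622365 ≈ 2.1634e-7
(X + s) + P = (0 + 1/4622365) - 2090266 = 1/4622365 - 2090266 = -9661972399089/4622365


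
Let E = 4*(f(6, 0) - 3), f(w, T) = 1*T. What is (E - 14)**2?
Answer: 676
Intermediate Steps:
f(w, T) = T
E = -12 (E = 4*(0 - 3) = 4*(-3) = -12)
(E - 14)**2 = (-12 - 14)**2 = (-26)**2 = 676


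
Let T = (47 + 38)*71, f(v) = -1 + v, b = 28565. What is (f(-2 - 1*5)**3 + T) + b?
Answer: 34088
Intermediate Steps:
T = 6035 (T = 85*71 = 6035)
(f(-2 - 1*5)**3 + T) + b = ((-1 + (-2 - 1*5))**3 + 6035) + 28565 = ((-1 + (-2 - 5))**3 + 6035) + 28565 = ((-1 - 7)**3 + 6035) + 28565 = ((-8)**3 + 6035) + 28565 = (-512 + 6035) + 28565 = 5523 + 28565 = 34088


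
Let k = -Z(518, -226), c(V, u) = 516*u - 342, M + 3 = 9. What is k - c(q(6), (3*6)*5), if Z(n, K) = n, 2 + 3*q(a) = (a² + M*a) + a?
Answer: -46616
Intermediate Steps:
M = 6 (M = -3 + 9 = 6)
q(a) = -⅔ + a²/3 + 7*a/3 (q(a) = -⅔ + ((a² + 6*a) + a)/3 = -⅔ + (a² + 7*a)/3 = -⅔ + (a²/3 + 7*a/3) = -⅔ + a²/3 + 7*a/3)
c(V, u) = -342 + 516*u
k = -518 (k = -1*518 = -518)
k - c(q(6), (3*6)*5) = -518 - (-342 + 516*((3*6)*5)) = -518 - (-342 + 516*(18*5)) = -518 - (-342 + 516*90) = -518 - (-342 + 46440) = -518 - 1*46098 = -518 - 46098 = -46616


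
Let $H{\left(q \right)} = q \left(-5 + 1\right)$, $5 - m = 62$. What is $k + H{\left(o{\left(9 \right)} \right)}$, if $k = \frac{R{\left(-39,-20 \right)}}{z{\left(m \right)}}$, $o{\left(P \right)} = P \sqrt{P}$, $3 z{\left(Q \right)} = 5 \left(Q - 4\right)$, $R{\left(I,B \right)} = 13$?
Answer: $- \frac{32979}{305} \approx -108.13$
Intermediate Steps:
$m = -57$ ($m = 5 - 62 = -57$)
$z{\left(Q \right)} = - \frac{20}{3} + \frac{5 Q}{3}$ ($z{\left(Q \right)} = \frac{5 \left(Q - 4\right)}{3} = \frac{5 \left(-4 + Q\right)}{3} = \frac{-20 + 5 Q}{3} = - \frac{20}{3} + \frac{5 Q}{3}$)
$o{\left(P \right)} = P^{\frac{3}{2}}$
$H{\left(q \right)} = - 4 q$ ($H{\left(q \right)} = q \left(-4\right) = - 4 q$)
$k = - \frac{39}{305}$ ($k = \frac{13}{- \frac{20}{3} + \frac{5}{3} \left(-57\right)} = \frac{13}{- \frac{20}{3} - 95} = \frac{13}{- \frac{305}{3}} = 13 \left(- \frac{3}{305}\right) = - \frac{39}{305} \approx -0.12787$)
$k + H{\left(o{\left(9 \right)} \right)} = - \frac{39}{305} - 4 \cdot 9^{\frac{3}{2}} = - \frac{39}{305} - 108 = - \frac{32979}{305}$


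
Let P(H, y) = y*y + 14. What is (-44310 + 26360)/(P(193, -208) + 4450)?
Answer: -8975/23864 ≈ -0.37609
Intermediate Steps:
P(H, y) = 14 + y**2 (P(H, y) = y**2 + 14 = 14 + y**2)
(-44310 + 26360)/(P(193, -208) + 4450) = (-44310 + 26360)/((14 + (-208)**2) + 4450) = -17950/((14 + 43264) + 4450) = -17950/(43278 + 4450) = -17950/47728 = -17950*1/47728 = -8975/23864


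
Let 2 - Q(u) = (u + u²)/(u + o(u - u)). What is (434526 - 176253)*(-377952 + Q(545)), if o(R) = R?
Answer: -97755297408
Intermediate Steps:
Q(u) = 2 - (u + u²)/u (Q(u) = 2 - (u + u²)/(u + (u - u)) = 2 - (u + u²)/(u + 0) = 2 - (u + u²)/u)
(434526 - 176253)*(-377952 + Q(545)) = (434526 - 176253)*(-377952 + (1 - 1*545)) = 258273*(-377952 + (1 - 545)) = 258273*(-377952 - 544) = 258273*(-378496) = -97755297408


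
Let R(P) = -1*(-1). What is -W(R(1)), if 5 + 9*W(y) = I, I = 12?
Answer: -7/9 ≈ -0.77778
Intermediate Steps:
R(P) = 1
W(y) = 7/9 (W(y) = -5/9 + (⅑)*12 = -5/9 + 4/3 = 7/9)
-W(R(1)) = -1*7/9 = -7/9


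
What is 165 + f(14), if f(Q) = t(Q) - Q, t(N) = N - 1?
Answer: 164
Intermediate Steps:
t(N) = -1 + N
f(Q) = -1 (f(Q) = (-1 + Q) - Q = -1)
165 + f(14) = 165 - 1 = 164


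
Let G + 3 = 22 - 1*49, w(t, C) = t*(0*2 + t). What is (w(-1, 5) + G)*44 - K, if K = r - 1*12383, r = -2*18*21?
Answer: 11863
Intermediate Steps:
w(t, C) = t**2 (w(t, C) = t*(0 + t) = t*t = t**2)
r = -756 (r = -36*21 = -756)
G = -30 (G = -3 + (22 - 1*49) = -3 + (22 - 49) = -3 - 27 = -30)
K = -13139 (K = -756 - 1*12383 = -756 - 12383 = -13139)
(w(-1, 5) + G)*44 - K = ((-1)**2 - 30)*44 - 1*(-13139) = (1 - 30)*44 + 13139 = -29*44 + 13139 = -1276 + 13139 = 11863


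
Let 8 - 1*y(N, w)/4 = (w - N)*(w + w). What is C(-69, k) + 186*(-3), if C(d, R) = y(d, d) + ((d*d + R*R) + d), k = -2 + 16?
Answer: 4362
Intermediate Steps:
k = 14
y(N, w) = 32 - 8*w*(w - N) (y(N, w) = 32 - 4*(w - N)*(w + w) = 32 - 4*(w - N)*2*w = 32 - 8*w*(w - N))
C(d, R) = 32 + d + R**2 + d**2 (C(d, R) = (32 - 8*d**2 + 8*d*d) + ((d*d + R*R) + d) = (32 - 8*d**2 + 8*d**2) + ((d**2 + R**2) + d) = 32 + ((R**2 + d**2) + d) = 32 + (d + R**2 + d**2) = 32 + d + R**2 + d**2)
C(-69, k) + 186*(-3) = (32 - 69 + 14**2 + (-69)**2) + 186*(-3) = (32 - 69 + 196 + 4761) - 558 = 4920 - 558 = 4362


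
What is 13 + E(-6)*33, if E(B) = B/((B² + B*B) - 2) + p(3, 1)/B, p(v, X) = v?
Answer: -443/70 ≈ -6.3286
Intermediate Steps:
E(B) = 3/B + B/(-2 + 2*B²) (E(B) = B/((B² + B*B) - 2) + 3/B = B/((B² + B²) - 2) + 3/B = B/(2*B² - 2) + 3/B = B/(-2 + 2*B²) + 3/B = 3/B + B/(-2 + 2*B²))
13 + E(-6)*33 = 13 + ((½)*(-6 + 7*(-6)²)/(-6*(-1 + (-6)²)))*33 = 13 + ((½)*(-⅙)*(-6 + 7*36)/(-1 + 36))*33 = 13 + ((½)*(-⅙)*(-6 + 252)/35)*33 = 13 + ((½)*(-⅙)*(1/35)*246)*33 = 13 - 41/70*33 = 13 - 1353/70 = -443/70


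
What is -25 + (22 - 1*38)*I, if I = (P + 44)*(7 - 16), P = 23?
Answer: 9623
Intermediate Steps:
I = -603 (I = (23 + 44)*(7 - 16) = 67*(-9) = -603)
-25 + (22 - 1*38)*I = -25 + (22 - 1*38)*(-603) = -25 + (22 - 38)*(-603) = -25 - 16*(-603) = -25 + 9648 = 9623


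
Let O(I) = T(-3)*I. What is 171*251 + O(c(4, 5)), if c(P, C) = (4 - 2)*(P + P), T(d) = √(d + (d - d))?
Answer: 42921 + 16*I*√3 ≈ 42921.0 + 27.713*I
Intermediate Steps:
T(d) = √d (T(d) = √(d + 0) = √d)
c(P, C) = 4*P (c(P, C) = 2*(2*P) = 4*P)
O(I) = I*I*√3 (O(I) = √(-3)*I = (I*√3)*I = I*I*√3)
171*251 + O(c(4, 5)) = 171*251 + I*(4*4)*√3 = 42921 + I*16*√3 = 42921 + 16*I*√3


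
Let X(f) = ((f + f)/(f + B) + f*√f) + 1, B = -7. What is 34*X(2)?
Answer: 34/5 + 68*√2 ≈ 102.97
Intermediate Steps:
X(f) = 1 + f^(3/2) + 2*f/(-7 + f) (X(f) = ((f + f)/(f - 7) + f*√f) + 1 = ((2*f)/(-7 + f) + f^(3/2)) + 1 = (2*f/(-7 + f) + f^(3/2)) + 1 = (f^(3/2) + 2*f/(-7 + f)) + 1 = 1 + f^(3/2) + 2*f/(-7 + f))
34*X(2) = 34*((-7 + 2^(5/2) - 14*√2 + 3*2)/(-7 + 2)) = 34*((-7 + 4*√2 - 14*√2 + 6)/(-5)) = 34*(-(-7 + 4*√2 - 14*√2 + 6)/5) = 34*(-(-1 - 10*√2)/5) = 34*(⅕ + 2*√2) = 34/5 + 68*√2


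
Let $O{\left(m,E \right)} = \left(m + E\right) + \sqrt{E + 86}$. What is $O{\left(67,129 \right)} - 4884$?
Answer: $-4688 + \sqrt{215} \approx -4673.3$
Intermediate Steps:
$O{\left(m,E \right)} = E + m + \sqrt{86 + E}$ ($O{\left(m,E \right)} = \left(E + m\right) + \sqrt{86 + E} = E + m + \sqrt{86 + E}$)
$O{\left(67,129 \right)} - 4884 = \left(129 + 67 + \sqrt{86 + 129}\right) - 4884 = \left(129 + 67 + \sqrt{215}\right) - 4884 = \left(196 + \sqrt{215}\right) - 4884 = -4688 + \sqrt{215}$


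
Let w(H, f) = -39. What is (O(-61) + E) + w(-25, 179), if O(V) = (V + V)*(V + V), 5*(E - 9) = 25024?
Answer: 99294/5 ≈ 19859.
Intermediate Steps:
E = 25069/5 (E = 9 + (⅕)*25024 = 9 + 25024/5 = 25069/5 ≈ 5013.8)
O(V) = 4*V² (O(V) = (2*V)*(2*V) = 4*V²)
(O(-61) + E) + w(-25, 179) = (4*(-61)² + 25069/5) - 39 = (4*3721 + 25069/5) - 39 = (14884 + 25069/5) - 39 = 99489/5 - 39 = 99294/5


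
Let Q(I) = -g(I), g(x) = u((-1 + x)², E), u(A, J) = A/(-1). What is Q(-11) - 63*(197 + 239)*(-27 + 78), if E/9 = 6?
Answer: -1400724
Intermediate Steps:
E = 54 (E = 9*6 = 54)
u(A, J) = -A (u(A, J) = A*(-1) = -A)
g(x) = -(-1 + x)²
Q(I) = (-1 + I)² (Q(I) = -(-1)*(-1 + I)² = (-1 + I)²)
Q(-11) - 63*(197 + 239)*(-27 + 78) = (-1 - 11)² - 63*(197 + 239)*(-27 + 78) = (-12)² - 27468*51 = 144 - 63*22236 = 144 - 1400868 = -1400724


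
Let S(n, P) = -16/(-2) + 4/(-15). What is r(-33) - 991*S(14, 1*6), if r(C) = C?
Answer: -115451/15 ≈ -7696.7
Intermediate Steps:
S(n, P) = 116/15 (S(n, P) = -16*(-½) + 4*(-1/15) = 8 - 4/15 = 116/15)
r(-33) - 991*S(14, 1*6) = -33 - 991*116/15 = -33 - 114956/15 = -115451/15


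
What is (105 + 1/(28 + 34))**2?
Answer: 42393121/3844 ≈ 11028.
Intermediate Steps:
(105 + 1/(28 + 34))**2 = (105 + 1/62)**2 = (6511/62)**2 = 42393121/3844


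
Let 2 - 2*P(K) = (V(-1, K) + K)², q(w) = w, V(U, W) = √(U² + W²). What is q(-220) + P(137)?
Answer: -37977/2 - 137*√18770 ≈ -37758.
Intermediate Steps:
P(K) = 1 - (K + √(1 + K²))²/2 (P(K) = 1 - (√((-1)² + K²) + K)²/2 = 1 - (√(1 + K²) + K)²/2 = 1 - (K + √(1 + K²))²/2)
q(-220) + P(137) = -220 + (1 - (137 + √(1 + 137²))²/2) = -220 + (1 - (137 + √(1 + 18769))²/2) = -220 + (1 - (137 + √18770)²/2) = -219 - (137 + √18770)²/2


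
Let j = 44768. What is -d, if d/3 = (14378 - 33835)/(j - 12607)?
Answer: 58371/32161 ≈ 1.8150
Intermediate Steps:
d = -58371/32161 (d = 3*((14378 - 33835)/(44768 - 12607)) = 3*(-19457/32161) = -58371/32161 ≈ -1.8150)
-d = -1*(-58371/32161) = 58371/32161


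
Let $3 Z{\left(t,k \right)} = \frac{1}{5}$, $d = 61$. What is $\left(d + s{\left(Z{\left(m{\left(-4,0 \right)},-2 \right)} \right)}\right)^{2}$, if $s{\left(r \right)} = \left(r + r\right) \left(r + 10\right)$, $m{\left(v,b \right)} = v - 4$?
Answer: $\frac{196756729}{50625} \approx 3886.6$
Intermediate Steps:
$m{\left(v,b \right)} = -4 + v$
$Z{\left(t,k \right)} = \frac{1}{15}$ ($Z{\left(t,k \right)} = \frac{1}{3 \cdot 5} = \frac{1}{3} \cdot \frac{1}{5} = \frac{1}{15}$)
$s{\left(r \right)} = 2 r \left(10 + r\right)$
$\left(d + s{\left(Z{\left(m{\left(-4,0 \right)},-2 \right)} \right)}\right)^{2} = \left(61 + 2 \cdot \frac{1}{15} \left(10 + \frac{1}{15}\right)\right)^{2} = \left(61 + 2 \cdot \frac{1}{15} \cdot \frac{151}{15}\right)^{2} = \left(61 + \frac{302}{225}\right)^{2} = \left(\frac{14027}{225}\right)^{2} = \frac{196756729}{50625}$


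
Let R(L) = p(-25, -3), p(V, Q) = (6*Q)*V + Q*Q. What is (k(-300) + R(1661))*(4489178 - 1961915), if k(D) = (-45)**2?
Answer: 6277721292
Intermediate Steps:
p(V, Q) = Q**2 + 6*Q*V (p(V, Q) = 6*Q*V + Q**2 = Q**2 + 6*Q*V)
R(L) = 459 (R(L) = -3*(-3 + 6*(-25)) = -3*(-3 - 150) = -3*(-153) = 459)
k(D) = 2025
(k(-300) + R(1661))*(4489178 - 1961915) = (2025 + 459)*(4489178 - 1961915) = 2484*2527263 = 6277721292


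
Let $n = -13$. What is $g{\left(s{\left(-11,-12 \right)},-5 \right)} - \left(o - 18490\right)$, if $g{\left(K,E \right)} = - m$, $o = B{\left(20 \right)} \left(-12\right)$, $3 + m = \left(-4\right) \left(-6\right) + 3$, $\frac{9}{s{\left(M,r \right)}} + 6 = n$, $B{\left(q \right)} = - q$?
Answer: $18226$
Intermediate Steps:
$s{\left(M,r \right)} = - \frac{9}{19}$ ($s{\left(M,r \right)} = \frac{9}{-6 - 13} = \frac{9}{-19} = 9 \left(- \frac{1}{19}\right) = - \frac{9}{19}$)
$m = 24$ ($m = -3 + \left(\left(-4\right) \left(-6\right) + 3\right) = -3 + \left(24 + 3\right) = -3 + 27 = 24$)
$o = 240$ ($o = \left(-1\right) 20 \left(-12\right) = \left(-20\right) \left(-12\right) = 240$)
$g{\left(K,E \right)} = -24$ ($g{\left(K,E \right)} = \left(-1\right) 24 = -24$)
$g{\left(s{\left(-11,-12 \right)},-5 \right)} - \left(o - 18490\right) = -24 - \left(240 - 18490\right) = -24 - -18250 = -24 + 18250 = 18226$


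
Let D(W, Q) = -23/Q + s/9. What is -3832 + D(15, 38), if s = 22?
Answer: -1309915/342 ≈ -3830.2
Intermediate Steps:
D(W, Q) = 22/9 - 23/Q (D(W, Q) = -23/Q + 22/9 = 22/9 - 23/Q)
-3832 + D(15, 38) = -3832 + (22/9 - 23/38) = -3832 + 629/342 = -1309915/342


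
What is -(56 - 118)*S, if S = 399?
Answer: 24738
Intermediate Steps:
-(56 - 118)*S = -(56 - 118)*399 = -(-62)*399 = -1*(-24738) = 24738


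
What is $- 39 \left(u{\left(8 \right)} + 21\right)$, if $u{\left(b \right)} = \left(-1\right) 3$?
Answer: $-702$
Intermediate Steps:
$u{\left(b \right)} = -3$
$- 39 \left(u{\left(8 \right)} + 21\right) = - 39 \left(-3 + 21\right) = \left(-39\right) 18 = -702$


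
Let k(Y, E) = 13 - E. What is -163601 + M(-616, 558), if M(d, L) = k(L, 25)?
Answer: -163613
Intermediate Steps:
M(d, L) = -12 (M(d, L) = 13 - 1*25 = 13 - 25 = -12)
-163601 + M(-616, 558) = -163601 - 12 = -163613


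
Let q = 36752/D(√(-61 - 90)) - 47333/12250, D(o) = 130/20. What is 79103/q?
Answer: 12597152750/899808671 ≈ 14.000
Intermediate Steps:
D(o) = 13/2 (D(o) = 130*(1/20) = 13/2)
q = 899808671/159250 (q = 36752/(13/2) - 47333/12250 = 36752*(2/13) - 47333*1/12250 = 73504/13 - 47333/12250 = 899808671/159250 ≈ 5650.3)
79103/q = 79103/(899808671/159250) = 79103*(159250/899808671) = 12597152750/899808671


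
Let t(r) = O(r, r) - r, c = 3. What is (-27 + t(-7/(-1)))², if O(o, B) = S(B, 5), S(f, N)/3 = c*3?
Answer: 49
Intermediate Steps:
S(f, N) = 27 (S(f, N) = 3*(3*3) = 3*9 = 27)
O(o, B) = 27
t(r) = 27 - r
(-27 + t(-7/(-1)))² = (-27 + (27 - (-7)/(-1)))² = (-27 + (27 - (-7)*(-1)))² = (-27 + (27 - 1*7))² = (-27 + (27 - 7))² = (-27 + 20)² = (-7)² = 49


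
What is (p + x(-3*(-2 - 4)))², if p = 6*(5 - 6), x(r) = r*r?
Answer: 101124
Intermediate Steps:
x(r) = r²
p = -6 (p = 6*(-1) = -6)
(p + x(-3*(-2 - 4)))² = (-6 + (-3*(-2 - 4))²)² = (-6 + (-3*(-6))²)² = (-6 + 18²)² = (-6 + 324)² = 318² = 101124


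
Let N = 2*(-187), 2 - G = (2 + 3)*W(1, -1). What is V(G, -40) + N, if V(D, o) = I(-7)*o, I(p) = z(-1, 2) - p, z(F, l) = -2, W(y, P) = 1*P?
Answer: -574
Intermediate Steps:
W(y, P) = P
I(p) = -2 - p
G = 7 (G = 2 - (2 + 3)*(-1) = 2 - 5*(-1) = 2 - 1*(-5) = 2 + 5 = 7)
N = -374
V(D, o) = 5*o (V(D, o) = (-2 - 1*(-7))*o = (-2 + 7)*o = 5*o)
V(G, -40) + N = 5*(-40) - 374 = -200 - 374 = -574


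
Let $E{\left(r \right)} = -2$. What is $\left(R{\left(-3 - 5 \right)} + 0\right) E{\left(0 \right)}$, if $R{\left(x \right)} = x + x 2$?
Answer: $48$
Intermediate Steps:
$R{\left(x \right)} = 3 x$ ($R{\left(x \right)} = x + 2 x = 3 x$)
$\left(R{\left(-3 - 5 \right)} + 0\right) E{\left(0 \right)} = \left(3 \left(-3 - 5\right) + 0\right) \left(-2\right) = \left(3 \left(-8\right) + 0\right) \left(-2\right) = \left(-24 + 0\right) \left(-2\right) = \left(-24\right) \left(-2\right) = 48$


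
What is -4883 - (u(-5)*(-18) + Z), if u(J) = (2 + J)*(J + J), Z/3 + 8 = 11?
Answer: -4352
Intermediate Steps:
Z = 9 (Z = -24 + 3*11 = -24 + 33 = 9)
u(J) = 2*J*(2 + J) (u(J) = (2 + J)*(2*J) = 2*J*(2 + J))
-4883 - (u(-5)*(-18) + Z) = -4883 - ((2*(-5)*(2 - 5))*(-18) + 9) = -4883 - ((2*(-5)*(-3))*(-18) + 9) = -4883 - (30*(-18) + 9) = -4883 - (-540 + 9) = -4883 - 1*(-531) = -4883 + 531 = -4352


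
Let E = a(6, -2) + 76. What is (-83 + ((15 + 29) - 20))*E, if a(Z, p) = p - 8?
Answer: -3894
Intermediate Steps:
a(Z, p) = -8 + p
E = 66 (E = (-8 - 2) + 76 = -10 + 76 = 66)
(-83 + ((15 + 29) - 20))*E = (-83 + ((15 + 29) - 20))*66 = (-83 + (44 - 20))*66 = (-83 + 24)*66 = -59*66 = -3894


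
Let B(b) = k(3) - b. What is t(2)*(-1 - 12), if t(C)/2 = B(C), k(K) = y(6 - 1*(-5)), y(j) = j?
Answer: -234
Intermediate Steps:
k(K) = 11 (k(K) = 6 - 1*(-5) = 6 + 5 = 11)
B(b) = 11 - b
t(C) = 22 - 2*C (t(C) = 2*(11 - C) = 22 - 2*C)
t(2)*(-1 - 12) = (22 - 2*2)*(-1 - 12) = (22 - 4)*(-13) = 18*(-13) = -234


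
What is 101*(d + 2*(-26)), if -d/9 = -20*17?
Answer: 303808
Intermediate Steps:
d = 3060 (d = -(-180)*17 = -9*(-340) = 3060)
101*(d + 2*(-26)) = 101*(3060 + 2*(-26)) = 101*(3060 - 52) = 101*3008 = 303808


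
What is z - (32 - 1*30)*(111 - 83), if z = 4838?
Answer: 4782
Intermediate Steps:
z - (32 - 1*30)*(111 - 83) = 4838 - (32 - 1*30)*(111 - 83) = 4838 - (32 - 30)*28 = 4838 - 2*28 = 4838 - 1*56 = 4838 - 56 = 4782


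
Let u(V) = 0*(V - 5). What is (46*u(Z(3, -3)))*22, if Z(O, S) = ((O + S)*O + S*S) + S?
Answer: 0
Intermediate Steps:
Z(O, S) = S + S**2 + O*(O + S) (Z(O, S) = (O*(O + S) + S**2) + S = (S**2 + O*(O + S)) + S = S + S**2 + O*(O + S))
u(V) = 0 (u(V) = 0*(-5 + V) = 0)
(46*u(Z(3, -3)))*22 = (46*0)*22 = 0*22 = 0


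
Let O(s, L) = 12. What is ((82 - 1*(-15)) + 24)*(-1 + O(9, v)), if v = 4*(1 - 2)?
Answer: 1331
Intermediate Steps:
v = -4 (v = 4*(-1) = -4)
((82 - 1*(-15)) + 24)*(-1 + O(9, v)) = ((82 - 1*(-15)) + 24)*(-1 + 12) = ((82 + 15) + 24)*11 = (97 + 24)*11 = 121*11 = 1331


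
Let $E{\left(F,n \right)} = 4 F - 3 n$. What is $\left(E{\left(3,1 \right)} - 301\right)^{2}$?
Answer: $85264$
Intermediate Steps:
$E{\left(F,n \right)} = - 3 n + 4 F$
$\left(E{\left(3,1 \right)} - 301\right)^{2} = \left(\left(\left(-3\right) 1 + 4 \cdot 3\right) - 301\right)^{2} = \left(\left(-3 + 12\right) - 301\right)^{2} = \left(9 - 301\right)^{2} = \left(-292\right)^{2} = 85264$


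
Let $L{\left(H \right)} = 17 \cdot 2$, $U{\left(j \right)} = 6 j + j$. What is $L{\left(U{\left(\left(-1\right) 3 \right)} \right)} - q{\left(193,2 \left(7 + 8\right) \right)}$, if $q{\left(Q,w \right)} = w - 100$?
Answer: $104$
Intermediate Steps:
$U{\left(j \right)} = 7 j$
$L{\left(H \right)} = 34$
$q{\left(Q,w \right)} = -100 + w$ ($q{\left(Q,w \right)} = w - 100 = -100 + w$)
$L{\left(U{\left(\left(-1\right) 3 \right)} \right)} - q{\left(193,2 \left(7 + 8\right) \right)} = 34 - \left(-100 + 2 \left(7 + 8\right)\right) = 34 - \left(-100 + 2 \cdot 15\right) = 34 - \left(-100 + 30\right) = 34 - -70 = 34 + 70 = 104$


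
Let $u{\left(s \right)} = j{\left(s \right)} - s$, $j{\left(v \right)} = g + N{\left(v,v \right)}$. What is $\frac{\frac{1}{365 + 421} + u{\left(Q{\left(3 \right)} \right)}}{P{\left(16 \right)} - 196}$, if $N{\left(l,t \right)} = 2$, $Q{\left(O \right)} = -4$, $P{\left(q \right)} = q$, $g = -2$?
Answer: $- \frac{629}{28296} \approx -0.022229$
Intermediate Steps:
$j{\left(v \right)} = 0$ ($j{\left(v \right)} = -2 + 2 = 0$)
$u{\left(s \right)} = - s$ ($u{\left(s \right)} = 0 - s = - s$)
$\frac{\frac{1}{365 + 421} + u{\left(Q{\left(3 \right)} \right)}}{P{\left(16 \right)} - 196} = \frac{\frac{1}{365 + 421} - -4}{16 - 196} = \frac{\frac{1}{786} + 4}{-180} = - \frac{\frac{1}{786} + 4}{180} = \left(- \frac{1}{180}\right) \frac{3145}{786} = - \frac{629}{28296}$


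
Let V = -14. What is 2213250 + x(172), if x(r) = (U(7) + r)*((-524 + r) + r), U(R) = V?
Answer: 2184810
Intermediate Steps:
U(R) = -14
x(r) = (-524 + 2*r)*(-14 + r) (x(r) = (-14 + r)*((-524 + r) + r) = (-14 + r)*(-524 + 2*r) = (-524 + 2*r)*(-14 + r))
2213250 + x(172) = 2213250 + (7336 - 552*172 + 2*172**2) = 2213250 + (7336 - 94944 + 2*29584) = 2213250 + (7336 - 94944 + 59168) = 2213250 - 28440 = 2184810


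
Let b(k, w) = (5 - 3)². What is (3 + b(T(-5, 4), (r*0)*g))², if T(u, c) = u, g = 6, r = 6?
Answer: 49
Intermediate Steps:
b(k, w) = 4 (b(k, w) = 2² = 4)
(3 + b(T(-5, 4), (r*0)*g))² = (3 + 4)² = 7² = 49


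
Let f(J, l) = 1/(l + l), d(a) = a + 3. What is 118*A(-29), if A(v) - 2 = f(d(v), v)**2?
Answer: 397011/1682 ≈ 236.04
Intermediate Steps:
d(a) = 3 + a
f(J, l) = 1/(2*l)
A(v) = 2 + 1/(4*v**2) (A(v) = 2 + (1/(2*v))**2 = 2 + 1/(4*v**2))
118*A(-29) = 118*(2 + (1/4)/(-29)**2) = 118*(2 + (1/4)*(1/841)) = 118*(2 + 1/3364) = 118*(6729/3364) = 397011/1682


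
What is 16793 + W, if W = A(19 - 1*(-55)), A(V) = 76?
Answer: 16869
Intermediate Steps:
W = 76
16793 + W = 16793 + 76 = 16869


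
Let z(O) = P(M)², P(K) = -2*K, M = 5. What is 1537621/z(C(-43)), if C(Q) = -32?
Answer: 1537621/100 ≈ 15376.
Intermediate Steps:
z(O) = 100 (z(O) = (-2*5)² = (-10)² = 100)
1537621/z(C(-43)) = 1537621/100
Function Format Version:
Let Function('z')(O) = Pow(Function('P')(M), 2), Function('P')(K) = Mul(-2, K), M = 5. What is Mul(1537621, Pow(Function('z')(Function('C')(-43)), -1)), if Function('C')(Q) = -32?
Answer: Rational(1537621, 100) ≈ 15376.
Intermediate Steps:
Function('z')(O) = 100 (Function('z')(O) = Pow(Mul(-2, 5), 2) = Pow(-10, 2) = 100)
Mul(1537621, Pow(Function('z')(Function('C')(-43)), -1)) = Mul(1537621, Pow(100, -1)) = Mul(1537621, Rational(1, 100)) = Rational(1537621, 100)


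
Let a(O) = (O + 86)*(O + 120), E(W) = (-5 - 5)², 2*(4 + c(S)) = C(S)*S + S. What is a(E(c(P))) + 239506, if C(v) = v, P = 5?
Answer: 280426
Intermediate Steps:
c(S) = -4 + S/2 + S²/2 (c(S) = -4 + (S*S + S)/2 = -4 + (S² + S)/2 = -4 + (S + S²)/2 = -4 + (S/2 + S²/2) = -4 + S/2 + S²/2)
E(W) = 100 (E(W) = (-10)² = 100)
a(O) = (86 + O)*(120 + O)
a(E(c(P))) + 239506 = (10320 + 100² + 206*100) + 239506 = (10320 + 10000 + 20600) + 239506 = 40920 + 239506 = 280426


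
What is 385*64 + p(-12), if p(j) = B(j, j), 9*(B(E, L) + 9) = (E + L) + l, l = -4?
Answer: 221651/9 ≈ 24628.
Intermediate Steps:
B(E, L) = -85/9 + E/9 + L/9 (B(E, L) = -9 + ((E + L) - 4)/9 = -9 + (-4 + E + L)/9 = -9 + (-4/9 + E/9 + L/9) = -85/9 + E/9 + L/9)
p(j) = -85/9 + 2*j/9 (p(j) = -85/9 + j/9 + j/9 = -85/9 + 2*j/9)
385*64 + p(-12) = 385*64 + (-85/9 + (2/9)*(-12)) = 24640 + (-85/9 - 8/3) = 24640 - 109/9 = 221651/9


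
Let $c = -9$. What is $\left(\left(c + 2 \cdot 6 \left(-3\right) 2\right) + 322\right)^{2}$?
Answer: $58081$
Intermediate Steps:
$\left(\left(c + 2 \cdot 6 \left(-3\right) 2\right) + 322\right)^{2} = \left(\left(-9 + 2 \cdot 6 \left(-3\right) 2\right) + 322\right)^{2} = \left(\left(-9 + 2 \left(\left(-18\right) 2\right)\right) + 322\right)^{2} = \left(\left(-9 + 2 \left(-36\right)\right) + 322\right)^{2} = \left(\left(-9 - 72\right) + 322\right)^{2} = \left(-81 + 322\right)^{2} = 241^{2} = 58081$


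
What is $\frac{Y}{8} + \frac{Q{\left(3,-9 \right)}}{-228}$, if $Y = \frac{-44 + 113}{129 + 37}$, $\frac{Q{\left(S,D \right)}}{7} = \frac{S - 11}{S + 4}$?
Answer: $\frac{6589}{75696} \approx 0.087046$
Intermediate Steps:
$Q{\left(S,D \right)} = \frac{7 \left(-11 + S\right)}{4 + S}$ ($Q{\left(S,D \right)} = 7 \frac{S - 11}{S + 4} = 7 \frac{-11 + S}{4 + S} = \frac{7 \left(-11 + S\right)}{4 + S}$)
$Y = \frac{69}{166} \approx 0.41566$
$\frac{Y}{8} + \frac{Q{\left(3,-9 \right)}}{-228} = \frac{69}{166 \cdot 8} + \frac{7 \frac{1}{4 + 3} \left(-11 + 3\right)}{-228} = \frac{69}{166} \cdot \frac{1}{8} + 7 \cdot \frac{1}{7} \left(-8\right) \left(- \frac{1}{228}\right) = \frac{69}{1328} + 7 \cdot \frac{1}{7} \left(-8\right) \left(- \frac{1}{228}\right) = \frac{69}{1328} - - \frac{2}{57} = \frac{69}{1328} + \frac{2}{57} = \frac{6589}{75696}$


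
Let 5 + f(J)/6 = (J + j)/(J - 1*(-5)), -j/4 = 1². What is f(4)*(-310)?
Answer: 9300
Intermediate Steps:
j = -4 (j = -4*1² = -4*1 = -4)
f(J) = -30 + 6*(-4 + J)/(5 + J) (f(J) = -30 + 6*((J - 4)/(J - 1*(-5))) = -30 + 6*((-4 + J)/(J + 5)) = -30 + 6*((-4 + J)/(5 + J)) = -30 + 6*(-4 + J)/(5 + J))
f(4)*(-310) = (6*(-29 - 4*4)/(5 + 4))*(-310) = (6*(-29 - 16)/9)*(-310) = (6*(⅑)*(-45))*(-310) = -30*(-310) = 9300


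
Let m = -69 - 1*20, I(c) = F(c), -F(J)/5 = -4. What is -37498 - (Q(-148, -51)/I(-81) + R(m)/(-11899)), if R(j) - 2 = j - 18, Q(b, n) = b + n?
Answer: -8921408239/237980 ≈ -37488.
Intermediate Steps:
F(J) = 20 (F(J) = -5*(-4) = 20)
I(c) = 20
m = -89 (m = -69 - 20 = -89)
R(j) = -16 + j (R(j) = 2 + (j - 18) = 2 + (-18 + j) = -16 + j)
-37498 - (Q(-148, -51)/I(-81) + R(m)/(-11899)) = -37498 - ((-148 - 51)/20 + (-16 - 89)/(-11899)) = -37498 - (-199*1/20 - 105*(-1/11899)) = -37498 - (-199/20 + 105/11899) = -37498 - 1*(-2365801/237980) = -37498 + 2365801/237980 = -8921408239/237980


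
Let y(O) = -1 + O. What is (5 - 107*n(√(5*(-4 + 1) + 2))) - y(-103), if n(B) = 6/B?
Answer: 109 + 642*I*√13/13 ≈ 109.0 + 178.06*I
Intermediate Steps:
(5 - 107*n(√(5*(-4 + 1) + 2))) - y(-103) = (5 - 642/(√(5*(-4 + 1) + 2))) - (-1 - 103) = (5 - 642/(√(5*(-3) + 2))) - 1*(-104) = (5 - 642/(√(-15 + 2))) + 104 = (5 - 642/(√(-13))) + 104 = (5 - 642/(I*√13)) + 104 = (5 - 642*(-I*√13/13)) + 104 = (5 - (-642)*I*√13/13) + 104 = (5 + 642*I*√13/13) + 104 = 109 + 642*I*√13/13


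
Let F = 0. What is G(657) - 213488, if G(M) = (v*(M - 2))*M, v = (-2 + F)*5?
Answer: -4516838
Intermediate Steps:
v = -10 (v = (-2 + 0)*5 = -2*5 = -10)
G(M) = M*(20 - 10*M) (G(M) = (-10*(M - 2))*M = (-10*(-2 + M))*M = (20 - 10*M)*M = M*(20 - 10*M))
G(657) - 213488 = 10*657*(2 - 1*657) - 213488 = 10*657*(2 - 657) - 213488 = 10*657*(-655) - 213488 = -4303350 - 213488 = -4516838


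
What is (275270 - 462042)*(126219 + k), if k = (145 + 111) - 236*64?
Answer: -20800984412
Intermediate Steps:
k = -14848 (k = 256 - 15104 = -14848)
(275270 - 462042)*(126219 + k) = (275270 - 462042)*(126219 - 14848) = -186772*111371 = -20800984412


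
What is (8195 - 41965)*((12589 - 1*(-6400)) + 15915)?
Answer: -1178708080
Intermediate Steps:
(8195 - 41965)*((12589 - 1*(-6400)) + 15915) = -33770*((12589 + 6400) + 15915) = -33770*(18989 + 15915) = -33770*34904 = -1178708080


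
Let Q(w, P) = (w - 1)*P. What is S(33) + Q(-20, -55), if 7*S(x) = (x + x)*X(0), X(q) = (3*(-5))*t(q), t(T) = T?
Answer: 1155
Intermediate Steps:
X(q) = -15*q (X(q) = (3*(-5))*q = -15*q)
S(x) = 0 (S(x) = ((x + x)*(-15*0))/7 = ((2*x)*0)/7 = (⅐)*0 = 0)
Q(w, P) = P*(-1 + w) (Q(w, P) = (-1 + w)*P = P*(-1 + w))
S(33) + Q(-20, -55) = 0 - 55*(-1 - 20) = 0 - 55*(-21) = 0 + 1155 = 1155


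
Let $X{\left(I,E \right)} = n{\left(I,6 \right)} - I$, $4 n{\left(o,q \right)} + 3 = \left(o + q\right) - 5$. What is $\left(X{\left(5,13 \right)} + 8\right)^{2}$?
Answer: $\frac{225}{16} \approx 14.063$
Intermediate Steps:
$n{\left(o,q \right)} = -2 + \frac{o}{4} + \frac{q}{4}$ ($n{\left(o,q \right)} = - \frac{3}{4} + \frac{\left(o + q\right) - 5}{4} = - \frac{3}{4} + \frac{-5 + o + q}{4} = - \frac{3}{4} + \left(- \frac{5}{4} + \frac{o}{4} + \frac{q}{4}\right) = -2 + \frac{o}{4} + \frac{q}{4}$)
$X{\left(I,E \right)} = - \frac{1}{2} - \frac{3 I}{4}$ ($X{\left(I,E \right)} = \left(-2 + \frac{I}{4} + \frac{1}{4} \cdot 6\right) - I = \left(-2 + \frac{I}{4} + \frac{3}{2}\right) - I = \left(- \frac{1}{2} + \frac{I}{4}\right) - I = - \frac{1}{2} - \frac{3 I}{4}$)
$\left(X{\left(5,13 \right)} + 8\right)^{2} = \left(\left(- \frac{1}{2} - \frac{15}{4}\right) + 8\right)^{2} = \left(- \frac{17}{4} + 8\right)^{2} = \left(\frac{15}{4}\right)^{2} = \frac{225}{16}$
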